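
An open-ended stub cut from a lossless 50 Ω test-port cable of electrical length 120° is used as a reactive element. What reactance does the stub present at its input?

X_in ≈ 28.9 Ω (inductive)

tan(βl) = -1.73
For an open-ended stub, Z_in = −jZ_0·cot(βl) = −jZ_0/tan(βl)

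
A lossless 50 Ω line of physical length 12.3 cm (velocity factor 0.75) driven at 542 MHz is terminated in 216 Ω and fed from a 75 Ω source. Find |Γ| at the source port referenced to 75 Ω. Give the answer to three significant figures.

λ = v/f = 0.75·c / 542 MHz = 0.415 m
βl = 2π·l/λ = 2π × 0.296 = 107°
tan(βl) = -3.34
Z_in = Z_0·(Z_L + jZ_0·tanβl)/(Z_0 + jZ_L·tanβl) = 12.6 + j14.1 Ω
Γ_s = (Z_in − Z_s)/(Z_in + Z_s) = (-62.4 + j14.1)/(87.6 + j14.1), |Γ_s| = 0.722

|Γ| ≈ 0.722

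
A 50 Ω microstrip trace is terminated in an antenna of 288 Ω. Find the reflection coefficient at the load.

Γ = 0.704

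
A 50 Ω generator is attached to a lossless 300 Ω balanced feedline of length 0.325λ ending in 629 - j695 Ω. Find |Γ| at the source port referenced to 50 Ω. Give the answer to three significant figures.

βl = 2π × 0.325 = 117°
tan(βl) = -1.96
Z_in = Z_0·(Z_L + jZ_0·tanβl)/(Z_0 + jZ_L·tanβl) = 103 + j242 Ω
Γ_s = (Z_in − Z_s)/(Z_in + Z_s) = (53.4 + j242)/(153 + j242), |Γ_s| = 0.865

|Γ| ≈ 0.865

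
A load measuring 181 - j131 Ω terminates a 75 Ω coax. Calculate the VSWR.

Γ = (Z_L − Z_0)/(Z_L + Z_0) = (106 − j131)/(256 − j131)
|Γ| = 169/288 = 0.586
VSWR = (1 + |Γ|)/(1 − |Γ|) = 1.59/0.414

VSWR ≈ 3.83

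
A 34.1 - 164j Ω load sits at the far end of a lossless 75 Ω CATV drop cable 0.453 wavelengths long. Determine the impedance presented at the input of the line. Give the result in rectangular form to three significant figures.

Z_in ≈ 284 − j441 Ω

βl = 2π × 0.453 = 163°
tan(βl) = tan(163°) = -0.304
Z_in = Z_0·(Z_L + jZ_0·tanβl)/(Z_0 + jZ_L·tanβl)
     = 75·(34.1 − j187)/(25.1 − j10.4)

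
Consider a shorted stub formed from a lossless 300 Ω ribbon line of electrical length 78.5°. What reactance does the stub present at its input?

X_in ≈ 1470 Ω (inductive)

tan(βl) = 4.92
For a shorted stub, Z_in = jZ_0·tan(βl)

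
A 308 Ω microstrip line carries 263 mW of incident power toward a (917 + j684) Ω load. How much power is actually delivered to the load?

|Γ| = |(609 + j684)/(1225 + j684)| = 0.653
|Γ|² = 0.426
P_refl = |Γ|²·P_inc = 112 mW, P_del = (1 − |Γ|²)·P_inc = 151 mW

P_delivered ≈ 151 mW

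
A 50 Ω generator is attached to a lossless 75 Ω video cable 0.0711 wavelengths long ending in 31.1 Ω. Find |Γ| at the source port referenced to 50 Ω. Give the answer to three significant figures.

|Γ| ≈ 0.345

βl = 2π × 0.0711 = 25.6°
tan(βl) = 0.479
Z_in = Z_0·(Z_L + jZ_0·tanβl)/(Z_0 + jZ_L·tanβl) = 36.8 + j28.6 Ω
Γ_s = (Z_in − Z_s)/(Z_in + Z_s) = (-13.2 + j28.6)/(86.8 + j28.6), |Γ_s| = 0.345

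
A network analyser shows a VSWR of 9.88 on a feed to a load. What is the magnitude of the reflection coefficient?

|Γ| = (S − 1)/(S + 1) = (9.88 − 1)/(9.88 + 1) = 8.88/10.9

|Γ| ≈ 0.816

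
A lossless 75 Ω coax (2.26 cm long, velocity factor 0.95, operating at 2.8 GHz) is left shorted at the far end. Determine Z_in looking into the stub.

Z_in ≈ +j422 Ω

λ = v/f = 0.95·c / 2.8 GHz = 0.102 m
βl = 2π·l/λ = 2π × 0.222 = 79.9°
tan(βl) = 5.63
For a shorted stub, Z_in = jZ_0·tan(βl)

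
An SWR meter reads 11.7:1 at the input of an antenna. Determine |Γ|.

|Γ| ≈ 0.843

|Γ| = (S − 1)/(S + 1) = (11.7 − 1)/(11.7 + 1) = 10.7/12.7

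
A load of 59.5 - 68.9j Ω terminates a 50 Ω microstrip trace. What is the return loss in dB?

RL ≈ 5.39 dB

Γ = (9.5 − j68.9)/(109.5 − j68.9), |Γ| = 0.538
RL = −20·log₁₀|Γ| = −20·log₁₀(0.538)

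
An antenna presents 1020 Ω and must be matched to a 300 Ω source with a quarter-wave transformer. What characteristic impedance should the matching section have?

Z_qwt ≈ 553 Ω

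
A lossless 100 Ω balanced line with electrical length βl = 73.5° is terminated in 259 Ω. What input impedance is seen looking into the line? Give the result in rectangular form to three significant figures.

tan(βl) = tan(73.5°) = 3.38
Z_in = Z_0·(Z_L + jZ_0·tanβl)/(Z_0 + jZ_L·tanβl)
     = 100·(259 + j338)/(100 + j874)

Z_in ≈ 41.5 − j24.9 Ω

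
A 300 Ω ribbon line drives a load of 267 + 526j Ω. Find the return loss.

RL ≈ 3.33 dB

Γ = (-33 + j526)/(567 + j526), |Γ| = 0.681
RL = −20·log₁₀|Γ| = −20·log₁₀(0.681)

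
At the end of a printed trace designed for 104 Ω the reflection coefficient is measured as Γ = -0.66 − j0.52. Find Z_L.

Z_L ≈ 10.1 − j35.7 Ω

Z_L = Z_0·(1 + Γ)/(1 − Γ) = 104·(0.34 − j0.52)/(1.66 + j0.52)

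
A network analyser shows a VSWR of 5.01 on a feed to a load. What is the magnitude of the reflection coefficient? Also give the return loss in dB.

|Γ| ≈ 0.667; return loss ≈ 3.51 dB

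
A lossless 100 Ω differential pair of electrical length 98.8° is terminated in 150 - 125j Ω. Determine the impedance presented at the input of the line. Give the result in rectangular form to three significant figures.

tan(βl) = tan(98.8°) = -6.46
Z_in = Z_0·(Z_L + jZ_0·tanβl)/(Z_0 + jZ_L·tanβl)
     = 100·(150 − j771)/(-707 − j969)

Z_in ≈ 44.5 + j48 Ω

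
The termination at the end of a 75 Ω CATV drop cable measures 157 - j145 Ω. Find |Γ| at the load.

Γ = (Z_L − Z_0)/(Z_L + Z_0) = (82 − j145)/(232 − j145)
|Γ| = 167/274

|Γ| ≈ 0.609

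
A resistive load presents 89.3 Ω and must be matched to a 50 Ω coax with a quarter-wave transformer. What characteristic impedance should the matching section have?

Z_qwt = √(Z_0·R_L) = √(50 × 89.3) = √4465

Z_qwt ≈ 66.8 Ω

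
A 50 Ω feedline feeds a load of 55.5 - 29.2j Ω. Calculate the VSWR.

Γ = (Z_L − Z_0)/(Z_L + Z_0) = (5.5 − j29.2)/(105.5 − j29.2)
|Γ| = 29.7/109 = 0.271
VSWR = (1 + |Γ|)/(1 − |Γ|) = 1.27/0.729

VSWR ≈ 1.75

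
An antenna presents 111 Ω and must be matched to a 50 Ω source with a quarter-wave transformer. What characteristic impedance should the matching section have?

Z_qwt ≈ 74.5 Ω

Z_qwt = √(Z_0·R_L) = √(50 × 111) = √5550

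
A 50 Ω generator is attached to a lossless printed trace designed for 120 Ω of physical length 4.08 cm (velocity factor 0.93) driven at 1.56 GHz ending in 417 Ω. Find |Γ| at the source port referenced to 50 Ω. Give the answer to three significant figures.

λ = v/f = 0.93·c / 1.56 GHz = 0.179 m
βl = 2π·l/λ = 2π × 0.228 = 82.1°
tan(βl) = 7.23
Z_in = Z_0·(Z_L + jZ_0·tanβl)/(Z_0 + jZ_L·tanβl) = 35.1 − j15.2 Ω
Γ_s = (Z_in − Z_s)/(Z_in + Z_s) = (-14.9 − j15.2)/(85.1 − j15.2), |Γ_s| = 0.246

|Γ| ≈ 0.246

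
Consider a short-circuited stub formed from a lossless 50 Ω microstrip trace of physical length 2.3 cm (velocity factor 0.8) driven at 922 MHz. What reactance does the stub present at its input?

λ = v/f = 0.8·c / 922 MHz = 0.26 m
βl = 2π·l/λ = 2π × 0.0884 = 31.8°
tan(βl) = 0.62
For a short-circuited stub, Z_in = jZ_0·tan(βl)

X_in ≈ 31 Ω (inductive)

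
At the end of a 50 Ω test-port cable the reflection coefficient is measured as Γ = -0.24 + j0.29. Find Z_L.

Z_L = Z_0·(1 + Γ)/(1 − Γ) = 50·(0.76 + j0.29)/(1.24 − j0.29)

Z_L ≈ 26.5 + j17.9 Ω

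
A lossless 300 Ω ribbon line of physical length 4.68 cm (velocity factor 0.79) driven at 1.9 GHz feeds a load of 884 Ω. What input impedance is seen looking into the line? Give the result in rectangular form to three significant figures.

λ = v/f = 0.79·c / 1.9 GHz = 0.125 m
βl = 2π·l/λ = 2π × 0.375 = 135°
tan(βl) = tan(135°) = -0.998
Z_in = Z_0·(Z_L + jZ_0·tanβl)/(Z_0 + jZ_L·tanβl)
     = 300·(884 − j299)/(300 − j882)

Z_in ≈ 183 + j238 Ω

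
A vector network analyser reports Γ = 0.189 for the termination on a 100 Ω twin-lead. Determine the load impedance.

Z_L ≈ 147 Ω

Z_L = Z_0·(1 + Γ)/(1 − Γ) = 100·(1.19)/(0.811)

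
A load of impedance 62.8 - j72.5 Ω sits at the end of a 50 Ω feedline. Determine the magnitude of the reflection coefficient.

Γ = (Z_L − Z_0)/(Z_L + Z_0) = (12.8 − j72.5)/(112.8 − j72.5)
|Γ| = 73.6/134

|Γ| ≈ 0.549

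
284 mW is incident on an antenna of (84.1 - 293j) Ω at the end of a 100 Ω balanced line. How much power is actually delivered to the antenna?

P_delivered ≈ 79.8 mW

|Γ| = |(-15.9 − j293)/(184.1 − j293)| = 0.848
|Γ|² = 0.719
P_refl = |Γ|²·P_inc = 204 mW, P_del = (1 − |Γ|²)·P_inc = 79.8 mW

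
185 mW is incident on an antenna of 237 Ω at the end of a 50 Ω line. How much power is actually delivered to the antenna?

Γ = (237 − 50)/(237 + 50) = 0.652
|Γ|² = 0.425
P_refl = |Γ|²·P_inc = 78.5 mW, P_del = (1 − |Γ|²)·P_inc = 106 mW

P_delivered ≈ 106 mW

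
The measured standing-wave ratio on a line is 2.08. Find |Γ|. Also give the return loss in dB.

|Γ| = (S − 1)/(S + 1) = (2.08 − 1)/(2.08 + 1) = 1.08/3.08
RL = −20·log₁₀|Γ| = −20·log₁₀(0.351)

|Γ| ≈ 0.351; return loss ≈ 9.1 dB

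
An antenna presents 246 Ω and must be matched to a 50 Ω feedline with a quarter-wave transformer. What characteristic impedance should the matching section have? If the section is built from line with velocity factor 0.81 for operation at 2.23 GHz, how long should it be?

Z_qwt ≈ 111 Ω; length ≈ 2.72 cm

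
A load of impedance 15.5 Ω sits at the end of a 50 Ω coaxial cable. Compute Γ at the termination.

Γ = (Z_L − Z_0)/(Z_L + Z_0) = (15.5 − 50)/(15.5 + 50) = -34.5/65.5

Γ = -0.527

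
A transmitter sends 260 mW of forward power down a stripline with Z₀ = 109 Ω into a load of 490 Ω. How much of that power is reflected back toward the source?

Γ = (490 − 109)/(490 + 109) = 0.636
|Γ|² = 0.405
P_refl = |Γ|²·P_inc = 105 mW, P_del = (1 − |Γ|²)·P_inc = 155 mW

P_reflected ≈ 105 mW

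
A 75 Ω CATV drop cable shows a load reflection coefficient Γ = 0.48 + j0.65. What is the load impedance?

Z_L ≈ 37.6 + j141 Ω

Z_L = Z_0·(1 + Γ)/(1 − Γ) = 75·(1.48 + j0.65)/(0.52 − j0.65)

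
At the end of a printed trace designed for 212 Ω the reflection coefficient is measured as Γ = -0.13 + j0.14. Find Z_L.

Z_L = Z_0·(1 + Γ)/(1 − Γ) = 212·(0.87 + j0.14)/(1.13 − j0.14)

Z_L ≈ 158 + j45.8 Ω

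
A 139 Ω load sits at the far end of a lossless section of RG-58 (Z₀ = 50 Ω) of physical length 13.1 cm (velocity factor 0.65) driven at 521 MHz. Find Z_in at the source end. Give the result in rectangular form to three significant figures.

λ = v/f = 0.65·c / 521 MHz = 0.374 m
βl = 2π·l/λ = 2π × 0.35 = 126°
tan(βl) = tan(126°) = -1.38
Z_in = Z_0·(Z_L + jZ_0·tanβl)/(Z_0 + jZ_L·tanβl)
     = 50·(139 − j68.8)/(50 − j191)

Z_in ≈ 25.7 + j29.6 Ω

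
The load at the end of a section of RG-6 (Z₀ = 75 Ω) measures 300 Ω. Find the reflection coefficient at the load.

Γ = 0.6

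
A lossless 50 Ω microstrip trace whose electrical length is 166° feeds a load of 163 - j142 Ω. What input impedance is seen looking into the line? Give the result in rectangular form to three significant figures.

Z_in ≈ 232 + j117 Ω

tan(βl) = tan(166°) = -0.249
Z_in = Z_0·(Z_L + jZ_0·tanβl)/(Z_0 + jZ_L·tanβl)
     = 50·(163 − j154)/(14.6 − j40.6)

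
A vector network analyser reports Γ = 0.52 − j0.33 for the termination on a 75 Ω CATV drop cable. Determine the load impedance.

Z_L ≈ 137 − j146 Ω

Z_L = Z_0·(1 + Γ)/(1 − Γ) = 75·(1.52 − j0.33)/(0.48 + j0.33)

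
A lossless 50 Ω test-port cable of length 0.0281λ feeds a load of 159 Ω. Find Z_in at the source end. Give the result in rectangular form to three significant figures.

βl = 2π × 0.0281 = 10.1°
tan(βl) = tan(10.1°) = 0.178
Z_in = Z_0·(Z_L + jZ_0·tanβl)/(Z_0 + jZ_L·tanβl)
     = 50·(159 + j8.92)/(50 + j28.4)

Z_in ≈ 124 − j61.5 Ω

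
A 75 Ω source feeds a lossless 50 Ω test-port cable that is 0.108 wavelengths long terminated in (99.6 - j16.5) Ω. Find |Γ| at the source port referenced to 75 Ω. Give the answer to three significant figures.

|Γ| ≈ 0.399

βl = 2π × 0.108 = 38.9°
tan(βl) = 0.806
Z_in = Z_0·(Z_L + jZ_0·tanβl)/(Z_0 + jZ_L·tanβl) = 39.3 − j31 Ω
Γ_s = (Z_in − Z_s)/(Z_in + Z_s) = (-35.7 − j31)/(114 − j31), |Γ_s| = 0.399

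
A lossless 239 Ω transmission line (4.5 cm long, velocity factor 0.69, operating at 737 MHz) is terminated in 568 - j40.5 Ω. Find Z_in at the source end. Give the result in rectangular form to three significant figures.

Z_in ≈ 126 − j109 Ω

λ = v/f = 0.69·c / 737 MHz = 0.281 m
βl = 2π·l/λ = 2π × 0.16 = 57.7°
tan(βl) = tan(57.7°) = 1.58
Z_in = Z_0·(Z_L + jZ_0·tanβl)/(Z_0 + jZ_L·tanβl)
     = 239·(568 + j337)/(303 + j898)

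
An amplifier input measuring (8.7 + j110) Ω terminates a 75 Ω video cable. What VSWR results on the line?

Γ = (Z_L − Z_0)/(Z_L + Z_0) = (-66.3 + j110)/(83.7 + j110)
|Γ| = 128/138 = 0.929
VSWR = (1 + |Γ|)/(1 − |Γ|) = 1.93/0.0708

VSWR ≈ 27.2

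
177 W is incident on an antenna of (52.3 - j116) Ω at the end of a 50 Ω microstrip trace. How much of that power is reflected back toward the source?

P_reflected ≈ 99.6 W

|Γ| = |(2.3 − j116)/(102.3 − j116)| = 0.75
|Γ|² = 0.563
P_refl = |Γ|²·P_inc = 99.6 W, P_del = (1 − |Γ|²)·P_inc = 77.4 W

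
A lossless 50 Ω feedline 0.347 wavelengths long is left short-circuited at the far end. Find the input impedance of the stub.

Z_in ≈ −j71.6 Ω

βl = 2π × 0.347 = 125°
tan(βl) = -1.43
For a short-circuited stub, Z_in = jZ_0·tan(βl)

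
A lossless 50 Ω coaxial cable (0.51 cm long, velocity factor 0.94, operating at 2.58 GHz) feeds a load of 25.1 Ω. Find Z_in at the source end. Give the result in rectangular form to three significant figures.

λ = v/f = 0.94·c / 2.58 GHz = 0.109 m
βl = 2π·l/λ = 2π × 0.0467 = 16.8°
tan(βl) = tan(16.8°) = 0.302
Z_in = Z_0·(Z_L + jZ_0·tanβl)/(Z_0 + jZ_L·tanβl)
     = 50·(25.1 + j15.1)/(50 + j7.58)

Z_in ≈ 26.8 + j11 Ω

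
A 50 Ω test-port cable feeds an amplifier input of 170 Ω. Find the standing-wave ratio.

VSWR ≈ 3.4

For a purely resistive load, VSWR = R_L/Z_0 or Z_0/R_L (whichever > 1) = 170/50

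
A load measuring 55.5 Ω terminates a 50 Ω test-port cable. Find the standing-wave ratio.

Γ = (55.5 − 50)/(55.5 + 50) = 0.0521
VSWR = (1 + 0.0521)/(1 − 0.0521)

VSWR ≈ 1.11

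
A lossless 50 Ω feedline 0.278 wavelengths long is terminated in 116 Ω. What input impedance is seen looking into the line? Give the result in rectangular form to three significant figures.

βl = 2π × 0.278 = 100°
tan(βl) = tan(100°) = -5.63
Z_in = Z_0·(Z_L + jZ_0·tanβl)/(Z_0 + jZ_L·tanβl)
     = 50·(116 − j281)/(50 − j653)

Z_in ≈ 22.1 + j7.19 Ω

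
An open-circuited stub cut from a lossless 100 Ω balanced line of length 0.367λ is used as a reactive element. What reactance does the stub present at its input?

X_in ≈ 90.4 Ω (inductive)

βl = 2π × 0.367 = 132°
tan(βl) = -1.11
For an open-circuited stub, Z_in = −jZ_0·cot(βl) = −jZ_0/tan(βl)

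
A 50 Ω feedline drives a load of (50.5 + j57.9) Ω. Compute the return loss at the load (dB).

Γ = (0.5 + j57.9)/(100.5 + j57.9), |Γ| = 0.499
RL = −20·log₁₀|Γ| = −20·log₁₀(0.499)

RL ≈ 6.03 dB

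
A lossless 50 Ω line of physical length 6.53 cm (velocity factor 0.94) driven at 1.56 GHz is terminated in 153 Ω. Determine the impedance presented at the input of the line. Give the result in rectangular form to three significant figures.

Z_in ≈ 25.9 + j34.9 Ω

λ = v/f = 0.94·c / 1.56 GHz = 0.181 m
βl = 2π·l/λ = 2π × 0.361 = 130°
tan(βl) = tan(130°) = -1.19
Z_in = Z_0·(Z_L + jZ_0·tanβl)/(Z_0 + jZ_L·tanβl)
     = 50·(153 − j59.5)/(50 − j182)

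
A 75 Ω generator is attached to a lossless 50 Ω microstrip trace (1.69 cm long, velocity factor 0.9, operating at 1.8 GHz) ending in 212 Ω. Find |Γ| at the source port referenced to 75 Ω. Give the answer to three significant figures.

|Γ| ≈ 0.627

λ = v/f = 0.9·c / 1.8 GHz = 0.15 m
βl = 2π·l/λ = 2π × 0.113 = 40.6°
tan(βl) = 0.856
Z_in = Z_0·(Z_L + jZ_0·tanβl)/(Z_0 + jZ_L·tanβl) = 25.9 − j51.3 Ω
Γ_s = (Z_in − Z_s)/(Z_in + Z_s) = (-49.1 − j51.3)/(101 − j51.3), |Γ_s| = 0.627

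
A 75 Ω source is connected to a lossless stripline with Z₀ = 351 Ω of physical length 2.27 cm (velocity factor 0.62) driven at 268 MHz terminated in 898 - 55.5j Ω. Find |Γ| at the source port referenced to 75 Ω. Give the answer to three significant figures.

|Γ| ≈ 0.84

λ = v/f = 0.62·c / 268 MHz = 0.694 m
βl = 2π·l/λ = 2π × 0.0327 = 11.8°
tan(βl) = 0.208
Z_in = Z_0·(Z_L + jZ_0·tanβl)/(Z_0 + jZ_L·tanβl) = 693 − j341 Ω
Γ_s = (Z_in − Z_s)/(Z_in + Z_s) = (618 − j341)/(768 − j341), |Γ_s| = 0.84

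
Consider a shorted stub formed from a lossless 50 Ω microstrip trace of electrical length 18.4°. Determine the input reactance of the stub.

X_in ≈ 16.6 Ω (inductive)

tan(βl) = 0.333
For a shorted stub, Z_in = jZ_0·tan(βl)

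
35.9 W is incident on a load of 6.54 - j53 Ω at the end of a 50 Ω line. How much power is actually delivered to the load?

|Γ| = |(-43.46 − j53)/(56.54 − j53)| = 0.884
|Γ|² = 0.782
P_refl = |Γ|²·P_inc = 28.1 W, P_del = (1 − |Γ|²)·P_inc = 7.82 W

P_delivered ≈ 7.82 W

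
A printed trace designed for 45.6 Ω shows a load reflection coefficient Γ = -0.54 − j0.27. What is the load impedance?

Z_L ≈ 11.9 − j10.1 Ω

Z_L = Z_0·(1 + Γ)/(1 − Γ) = 45.6·(0.46 − j0.27)/(1.54 + j0.27)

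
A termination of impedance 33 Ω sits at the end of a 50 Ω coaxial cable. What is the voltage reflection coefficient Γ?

Γ = -0.205

Γ = (Z_L − Z_0)/(Z_L + Z_0) = (33 − 50)/(33 + 50) = -17/83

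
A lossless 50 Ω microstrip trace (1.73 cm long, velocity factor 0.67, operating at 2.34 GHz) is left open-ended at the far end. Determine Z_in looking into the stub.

λ = v/f = 0.67·c / 2.34 GHz = 0.0859 m
βl = 2π·l/λ = 2π × 0.201 = 72.5°
tan(βl) = 3.17
For an open-ended stub, Z_in = −jZ_0·cot(βl) = −jZ_0/tan(βl)

Z_in ≈ −j15.8 Ω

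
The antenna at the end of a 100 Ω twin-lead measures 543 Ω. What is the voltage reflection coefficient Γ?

Γ = (Z_L − Z_0)/(Z_L + Z_0) = (543 − 100)/(543 + 100) = 443/643

Γ = 0.689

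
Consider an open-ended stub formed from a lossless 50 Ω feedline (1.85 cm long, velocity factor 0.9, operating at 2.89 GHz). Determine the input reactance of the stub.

λ = v/f = 0.9·c / 2.89 GHz = 0.0934 m
βl = 2π·l/λ = 2π × 0.198 = 71.3°
tan(βl) = 2.95
For an open-ended stub, Z_in = −jZ_0·cot(βl) = −jZ_0/tan(βl)

X_in ≈ -16.9 Ω (capacitive)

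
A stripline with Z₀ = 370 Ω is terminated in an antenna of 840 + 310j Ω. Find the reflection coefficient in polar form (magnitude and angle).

Γ ≈ 0.451 ∠ 19°

Γ = (Z_L − Z_0)/(Z_L + Z_0) = (470 + j310)/(1210 + j310)
|Γ| = 563/1250 = 0.451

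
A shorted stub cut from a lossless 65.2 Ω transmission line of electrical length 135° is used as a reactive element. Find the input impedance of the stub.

Z_in ≈ −j65.2 Ω

tan(βl) = -1
For a shorted stub, Z_in = jZ_0·tan(βl)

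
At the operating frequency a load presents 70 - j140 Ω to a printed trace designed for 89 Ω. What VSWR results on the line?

VSWR ≈ 5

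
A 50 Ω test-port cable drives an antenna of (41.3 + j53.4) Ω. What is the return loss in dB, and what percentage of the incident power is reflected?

RL ≈ 5.82 dB; 26.2% of incident power reflected

Γ = (-8.7 + j53.4)/(91.3 + j53.4), |Γ| = 0.512
RL = −20·log₁₀(0.512) = 5.82 dB
P_refl/P_inc = |Γ|² = 0.262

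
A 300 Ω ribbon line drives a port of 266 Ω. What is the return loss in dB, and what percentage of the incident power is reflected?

Γ = (266 − 300)/(266 + 300) = -0.0601
RL = −20·log₁₀(0.0601) = 24.4 dB
P_refl/P_inc = |Γ|² = 0.00361

RL ≈ 24.4 dB; 0.361% of incident power reflected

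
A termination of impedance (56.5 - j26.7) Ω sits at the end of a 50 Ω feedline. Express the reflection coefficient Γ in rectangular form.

Γ ≈ 0.117 − j0.221

Γ = (Z_L − Z_0)/(Z_L + Z_0) = (6.5 − j26.7)/(106.5 − j26.7)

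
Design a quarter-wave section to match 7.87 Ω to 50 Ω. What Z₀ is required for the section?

Z_qwt = √(Z_0·R_L) = √(50 × 7.87) = √393.5

Z_qwt ≈ 19.8 Ω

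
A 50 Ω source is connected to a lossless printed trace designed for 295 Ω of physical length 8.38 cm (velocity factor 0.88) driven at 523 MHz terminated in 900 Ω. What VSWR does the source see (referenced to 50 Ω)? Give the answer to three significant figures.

VSWR ≈ 6.25

λ = v/f = 0.88·c / 523 MHz = 0.505 m
βl = 2π·l/λ = 2π × 0.166 = 59.8°
tan(βl) = 1.72
Z_in = Z_0·(Z_L + jZ_0·tanβl)/(Z_0 + jZ_L·tanβl) = 125 − j148 Ω
Γ_s = (Z_in − Z_s)/(Z_in + Z_s) = (75 − j148)/(175 − j148), |Γ_s| = 0.724
VSWR = (1 + |Γ_s|)/(1 − |Γ_s|)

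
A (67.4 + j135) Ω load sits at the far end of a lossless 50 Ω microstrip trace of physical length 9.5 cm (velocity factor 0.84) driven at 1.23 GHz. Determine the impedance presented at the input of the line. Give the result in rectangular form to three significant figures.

Z_in ≈ 25.9 + j80.8 Ω

λ = v/f = 0.84·c / 1.23 GHz = 0.205 m
βl = 2π·l/λ = 2π × 0.464 = 167°
tan(βl) = tan(167°) = -0.232
Z_in = Z_0·(Z_L + jZ_0·tanβl)/(Z_0 + jZ_L·tanβl)
     = 50·(67.4 + j123)/(81.3 − j15.6)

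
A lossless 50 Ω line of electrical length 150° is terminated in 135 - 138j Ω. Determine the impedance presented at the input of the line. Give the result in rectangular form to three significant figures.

Z_in ≈ 64.7 + j111 Ω

tan(βl) = tan(150°) = -0.577
Z_in = Z_0·(Z_L + jZ_0·tanβl)/(Z_0 + jZ_L·tanβl)
     = 50·(135 − j167)/(-29.7 − j77.9)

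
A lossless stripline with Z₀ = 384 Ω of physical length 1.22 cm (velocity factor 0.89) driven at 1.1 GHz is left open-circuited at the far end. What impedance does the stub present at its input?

λ = v/f = 0.89·c / 1.1 GHz = 0.243 m
βl = 2π·l/λ = 2π × 0.0503 = 18.1°
tan(βl) = 0.327
For an open-circuited stub, Z_in = −jZ_0·cot(βl) = −jZ_0/tan(βl)

Z_in ≈ −j1180 Ω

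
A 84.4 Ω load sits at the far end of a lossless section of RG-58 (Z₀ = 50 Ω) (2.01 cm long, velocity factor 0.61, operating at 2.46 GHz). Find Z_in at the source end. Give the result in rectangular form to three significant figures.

Z_in ≈ 29.9 + j4.12 Ω

λ = v/f = 0.61·c / 2.46 GHz = 0.0744 m
βl = 2π·l/λ = 2π × 0.27 = 97.3°
tan(βl) = tan(97.3°) = -7.84
Z_in = Z_0·(Z_L + jZ_0·tanβl)/(Z_0 + jZ_L·tanβl)
     = 50·(84.4 − j392)/(50 − j662)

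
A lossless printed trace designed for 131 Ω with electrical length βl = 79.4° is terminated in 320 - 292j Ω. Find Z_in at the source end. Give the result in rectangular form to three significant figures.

Z_in ≈ 28.1 + j3.24 Ω

tan(βl) = tan(79.4°) = 5.34
Z_in = Z_0·(Z_L + jZ_0·tanβl)/(Z_0 + jZ_L·tanβl)
     = 131·(320 + j408)/(1690 + j1710)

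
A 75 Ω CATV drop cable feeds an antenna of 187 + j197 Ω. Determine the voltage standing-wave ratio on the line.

Γ = (Z_L − Z_0)/(Z_L + Z_0) = (112 + j197)/(262 + j197)
|Γ| = 227/328 = 0.691
VSWR = (1 + |Γ|)/(1 − |Γ|) = 1.69/0.309

VSWR ≈ 5.48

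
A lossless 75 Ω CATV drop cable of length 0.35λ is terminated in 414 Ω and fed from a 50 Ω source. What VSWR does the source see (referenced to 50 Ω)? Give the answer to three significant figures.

βl = 2π × 0.35 = 126°
tan(βl) = -1.38
Z_in = Z_0·(Z_L + jZ_0·tanβl)/(Z_0 + jZ_L·tanβl) = 20.4 + j51.8 Ω
Γ_s = (Z_in − Z_s)/(Z_in + Z_s) = (-29.6 + j51.8)/(70.4 + j51.8), |Γ_s| = 0.683
VSWR = (1 + |Γ_s|)/(1 − |Γ_s|)

VSWR ≈ 5.3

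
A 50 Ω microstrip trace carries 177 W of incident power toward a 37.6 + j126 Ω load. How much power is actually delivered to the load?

P_delivered ≈ 56.5 W

|Γ| = |(-12.4 + j126)/(87.6 + j126)| = 0.825
|Γ|² = 0.681
P_refl = |Γ|²·P_inc = 120 W, P_del = (1 − |Γ|²)·P_inc = 56.5 W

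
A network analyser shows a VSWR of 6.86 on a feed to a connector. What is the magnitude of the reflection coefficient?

|Γ| ≈ 0.746

|Γ| = (S − 1)/(S + 1) = (6.86 − 1)/(6.86 + 1) = 5.86/7.86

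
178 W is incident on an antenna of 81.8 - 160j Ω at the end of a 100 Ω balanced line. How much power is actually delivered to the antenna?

P_delivered ≈ 99.3 W

|Γ| = |(-18.2 − j160)/(181.8 − j160)| = 0.665
|Γ|² = 0.442
P_refl = |Γ|²·P_inc = 78.7 W, P_del = (1 − |Γ|²)·P_inc = 99.3 W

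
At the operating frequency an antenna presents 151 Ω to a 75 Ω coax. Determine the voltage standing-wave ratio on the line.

For a purely resistive load, VSWR = R_L/Z_0 or Z_0/R_L (whichever > 1) = 151/75

VSWR ≈ 2.01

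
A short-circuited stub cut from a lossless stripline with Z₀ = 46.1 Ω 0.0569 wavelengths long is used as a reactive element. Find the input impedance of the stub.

βl = 2π × 0.0569 = 20.5°
tan(βl) = 0.374
For a short-circuited stub, Z_in = jZ_0·tan(βl)

Z_in ≈ +j17.2 Ω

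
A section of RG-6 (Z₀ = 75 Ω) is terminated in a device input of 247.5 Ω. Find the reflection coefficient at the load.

Γ = 0.535

Γ = (Z_L − Z_0)/(Z_L + Z_0) = (247.5 − 75)/(247.5 + 75) = 172.5/322.5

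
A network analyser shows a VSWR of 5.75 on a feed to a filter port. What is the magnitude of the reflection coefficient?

|Γ| = (S − 1)/(S + 1) = (5.75 − 1)/(5.75 + 1) = 4.75/6.75

|Γ| ≈ 0.704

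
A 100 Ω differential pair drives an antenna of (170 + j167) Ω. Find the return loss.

Γ = (70 + j167)/(270 + j167), |Γ| = 0.57
RL = −20·log₁₀|Γ| = −20·log₁₀(0.57)

RL ≈ 4.88 dB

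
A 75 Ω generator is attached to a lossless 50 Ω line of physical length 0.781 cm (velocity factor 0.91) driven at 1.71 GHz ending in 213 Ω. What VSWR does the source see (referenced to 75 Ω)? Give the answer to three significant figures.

VSWR ≈ 3.19

λ = v/f = 0.91·c / 1.71 GHz = 0.16 m
βl = 2π·l/λ = 2π × 0.0489 = 17.6°
tan(βl) = 0.317
Z_in = Z_0·(Z_L + jZ_0·tanβl)/(Z_0 + jZ_L·tanβl) = 82.9 − j96.2 Ω
Γ_s = (Z_in − Z_s)/(Z_in + Z_s) = (7.89 − j96.2)/(158 − j96.2), |Γ_s| = 0.522
VSWR = (1 + |Γ_s|)/(1 − |Γ_s|)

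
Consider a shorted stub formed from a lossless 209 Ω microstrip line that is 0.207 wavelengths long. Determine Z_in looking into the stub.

Z_in ≈ +j755 Ω

βl = 2π × 0.207 = 74.5°
tan(βl) = 3.61
For a shorted stub, Z_in = jZ_0·tan(βl)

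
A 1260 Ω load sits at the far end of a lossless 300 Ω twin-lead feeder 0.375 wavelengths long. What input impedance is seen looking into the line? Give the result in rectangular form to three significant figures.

βl = 2π × 0.375 = 135°
tan(βl) = tan(135°) = -1
Z_in = Z_0·(Z_L + jZ_0·tanβl)/(Z_0 + jZ_L·tanβl)
     = 300·(1260 − j300)/(300 − j1260)

Z_in ≈ 135 + j268 Ω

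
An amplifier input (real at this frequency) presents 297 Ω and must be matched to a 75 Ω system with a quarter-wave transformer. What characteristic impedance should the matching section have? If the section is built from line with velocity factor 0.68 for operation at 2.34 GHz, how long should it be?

Z_qwt ≈ 149 Ω; length ≈ 2.18 cm

Z_qwt = √(Z_0·R_L) = √(75 × 297) = √22280
λ = 0.68·c/f = 0.0872 m, so l = λ/4 = 0.0218 m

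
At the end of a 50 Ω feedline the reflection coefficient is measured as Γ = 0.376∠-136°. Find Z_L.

Z_L ≈ 25.5 − j15.5 Ω

Z_L = Z_0·(1 + Γ)/(1 − Γ) = 50·(0.73 − j0.261)/(1.27 + j0.261)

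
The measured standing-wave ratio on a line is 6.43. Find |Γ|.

|Γ| ≈ 0.731

|Γ| = (S − 1)/(S + 1) = (6.43 − 1)/(6.43 + 1) = 5.43/7.43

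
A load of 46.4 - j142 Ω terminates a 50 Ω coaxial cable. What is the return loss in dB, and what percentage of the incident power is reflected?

RL ≈ 1.64 dB; 68.5% of incident power reflected

Γ = (-3.6 − j142)/(96.4 − j142), |Γ| = 0.828
RL = −20·log₁₀(0.828) = 1.64 dB
P_refl/P_inc = |Γ|² = 0.685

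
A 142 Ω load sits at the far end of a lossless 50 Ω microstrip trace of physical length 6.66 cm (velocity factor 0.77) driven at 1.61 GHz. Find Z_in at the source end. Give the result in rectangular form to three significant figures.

λ = v/f = 0.77·c / 1.61 GHz = 0.143 m
βl = 2π·l/λ = 2π × 0.464 = 167°
tan(βl) = tan(167°) = -0.229
Z_in = Z_0·(Z_L + jZ_0·tanβl)/(Z_0 + jZ_L·tanβl)
     = 50·(142 − j11.4)/(50 − j32.5)

Z_in ≈ 105 + j56.8 Ω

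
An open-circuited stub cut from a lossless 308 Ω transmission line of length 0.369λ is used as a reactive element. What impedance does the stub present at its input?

Z_in ≈ +j286 Ω

βl = 2π × 0.369 = 133°
tan(βl) = -1.08
For an open-circuited stub, Z_in = −jZ_0·cot(βl) = −jZ_0/tan(βl)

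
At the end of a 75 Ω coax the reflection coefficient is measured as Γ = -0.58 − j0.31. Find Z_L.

Z_L = Z_0·(1 + Γ)/(1 − Γ) = 75·(0.42 − j0.31)/(1.58 + j0.31)

Z_L ≈ 16.4 − j17.9 Ω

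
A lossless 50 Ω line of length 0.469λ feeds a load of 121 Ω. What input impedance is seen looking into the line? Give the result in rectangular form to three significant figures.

βl = 2π × 0.469 = 169°
tan(βl) = tan(169°) = -0.197
Z_in = Z_0·(Z_L + jZ_0·tanβl)/(Z_0 + jZ_L·tanβl)
     = 50·(121 − j9.86)/(50 − j23.9)

Z_in ≈ 102 + j39 Ω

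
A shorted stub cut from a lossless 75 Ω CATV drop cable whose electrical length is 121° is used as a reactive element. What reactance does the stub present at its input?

tan(βl) = -1.66
For a shorted stub, Z_in = jZ_0·tan(βl)

X_in ≈ -125 Ω (capacitive)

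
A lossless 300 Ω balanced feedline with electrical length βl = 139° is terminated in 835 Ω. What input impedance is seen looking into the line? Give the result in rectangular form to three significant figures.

Z_in ≈ 214 + j257 Ω

tan(βl) = tan(139°) = -0.869
Z_in = Z_0·(Z_L + jZ_0·tanβl)/(Z_0 + jZ_L·tanβl)
     = 300·(835 − j261)/(300 − j726)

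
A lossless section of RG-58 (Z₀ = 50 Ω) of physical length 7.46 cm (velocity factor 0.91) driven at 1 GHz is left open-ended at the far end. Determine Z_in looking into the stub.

λ = v/f = 0.91·c / 1 GHz = 0.273 m
βl = 2π·l/λ = 2π × 0.273 = 98.4°
tan(βl) = -6.79
For an open-ended stub, Z_in = −jZ_0·cot(βl) = −jZ_0/tan(βl)

Z_in ≈ +j7.36 Ω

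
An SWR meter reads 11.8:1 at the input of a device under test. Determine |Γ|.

|Γ| = (S − 1)/(S + 1) = (11.8 − 1)/(11.8 + 1) = 10.8/12.8

|Γ| ≈ 0.844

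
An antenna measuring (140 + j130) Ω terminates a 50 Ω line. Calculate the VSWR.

VSWR ≈ 5.39

Γ = (Z_L − Z_0)/(Z_L + Z_0) = (90 + j130)/(190 + j130)
|Γ| = 158/230 = 0.687
VSWR = (1 + |Γ|)/(1 − |Γ|) = 1.69/0.313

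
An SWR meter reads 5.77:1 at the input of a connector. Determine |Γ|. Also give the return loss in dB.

|Γ| ≈ 0.705; return loss ≈ 3.04 dB

|Γ| = (S − 1)/(S + 1) = (5.77 − 1)/(5.77 + 1) = 4.77/6.77
RL = −20·log₁₀|Γ| = −20·log₁₀(0.705)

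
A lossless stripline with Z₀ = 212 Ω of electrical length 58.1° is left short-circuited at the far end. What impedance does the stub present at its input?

Z_in ≈ +j341 Ω

tan(βl) = 1.61
For a short-circuited stub, Z_in = jZ_0·tan(βl)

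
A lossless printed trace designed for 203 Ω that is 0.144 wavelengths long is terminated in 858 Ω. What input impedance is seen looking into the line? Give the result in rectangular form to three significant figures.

βl = 2π × 0.144 = 51.8°
tan(βl) = tan(51.8°) = 1.27
Z_in = Z_0·(Z_L + jZ_0·tanβl)/(Z_0 + jZ_L·tanβl)
     = 203·(858 + j258)/(203 + j1090)

Z_in ≈ 75.1 − j146 Ω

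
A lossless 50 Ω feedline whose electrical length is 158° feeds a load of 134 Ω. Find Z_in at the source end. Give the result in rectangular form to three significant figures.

tan(βl) = tan(158°) = -0.404
Z_in = Z_0·(Z_L + jZ_0·tanβl)/(Z_0 + jZ_L·tanβl)
     = 50·(134 − j20.2)/(50 − j54.1)

Z_in ≈ 71.8 + j57.5 Ω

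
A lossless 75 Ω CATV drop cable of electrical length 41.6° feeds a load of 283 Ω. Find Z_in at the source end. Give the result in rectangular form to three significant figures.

Z_in ≈ 41.4 − j72.1 Ω

tan(βl) = tan(41.6°) = 0.888
Z_in = Z_0·(Z_L + jZ_0·tanβl)/(Z_0 + jZ_L·tanβl)
     = 75·(283 + j66.6)/(75 + j251)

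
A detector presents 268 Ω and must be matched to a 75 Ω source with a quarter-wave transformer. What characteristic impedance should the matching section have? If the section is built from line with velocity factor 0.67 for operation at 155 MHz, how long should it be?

Z_qwt = √(Z_0·R_L) = √(75 × 268) = √20100
λ = 0.67·c/f = 1.3 m, so l = λ/4 = 0.324 m

Z_qwt ≈ 142 Ω; length ≈ 32.4 cm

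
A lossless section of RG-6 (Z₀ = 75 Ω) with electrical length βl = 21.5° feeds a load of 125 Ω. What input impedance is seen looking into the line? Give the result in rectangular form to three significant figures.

tan(βl) = tan(21.5°) = 0.394
Z_in = Z_0·(Z_L + jZ_0·tanβl)/(Z_0 + jZ_L·tanβl)
     = 75·(125 + j29.5)/(75 + j49.2)

Z_in ≈ 101 − j36.7 Ω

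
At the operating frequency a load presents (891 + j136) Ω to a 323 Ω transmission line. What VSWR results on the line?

VSWR ≈ 2.83

Γ = (Z_L − Z_0)/(Z_L + Z_0) = (568 + j136)/(1214 + j136)
|Γ| = 584/1220 = 0.478
VSWR = (1 + |Γ|)/(1 − |Γ|) = 1.48/0.522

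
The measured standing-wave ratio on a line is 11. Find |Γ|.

|Γ| ≈ 0.833

|Γ| = (S − 1)/(S + 1) = (11 − 1)/(11 + 1) = 10/12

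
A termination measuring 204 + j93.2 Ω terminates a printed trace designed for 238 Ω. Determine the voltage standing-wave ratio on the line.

VSWR ≈ 1.56

Γ = (Z_L − Z_0)/(Z_L + Z_0) = (-34 + j93.2)/(442 + j93.2)
|Γ| = 99.2/452 = 0.22
VSWR = (1 + |Γ|)/(1 − |Γ|) = 1.22/0.78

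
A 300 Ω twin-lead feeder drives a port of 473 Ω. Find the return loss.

RL ≈ 13 dB

Γ = (473 − 300)/(473 + 300) = 0.224
RL = −20·log₁₀|Γ| = −20·log₁₀(0.224)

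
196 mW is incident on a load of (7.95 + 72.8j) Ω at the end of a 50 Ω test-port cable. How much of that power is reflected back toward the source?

P_reflected ≈ 160 mW

|Γ| = |(-42.05 + j72.8)/(57.95 + j72.8)| = 0.904
|Γ|² = 0.816
P_refl = |Γ|²·P_inc = 160 mW, P_del = (1 − |Γ|²)·P_inc = 36 mW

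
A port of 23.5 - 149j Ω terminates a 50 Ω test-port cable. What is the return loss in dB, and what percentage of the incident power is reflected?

Γ = (-26.5 − j149)/(73.5 − j149), |Γ| = 0.911
RL = −20·log₁₀(0.911) = 0.811 dB
P_refl/P_inc = |Γ|² = 0.83

RL ≈ 0.811 dB; 83% of incident power reflected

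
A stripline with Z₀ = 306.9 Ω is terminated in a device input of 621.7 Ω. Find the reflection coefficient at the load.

Γ = 0.339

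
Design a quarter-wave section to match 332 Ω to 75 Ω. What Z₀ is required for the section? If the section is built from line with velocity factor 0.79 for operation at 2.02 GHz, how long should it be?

Z_qwt ≈ 158 Ω; length ≈ 2.93 cm

Z_qwt = √(Z_0·R_L) = √(75 × 332) = √24900
λ = 0.79·c/f = 0.117 m, so l = λ/4 = 0.0293 m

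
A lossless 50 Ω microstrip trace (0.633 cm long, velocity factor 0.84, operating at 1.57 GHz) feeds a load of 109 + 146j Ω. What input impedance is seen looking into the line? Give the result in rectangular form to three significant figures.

λ = v/f = 0.84·c / 1.57 GHz = 0.161 m
βl = 2π·l/λ = 2π × 0.0394 = 14.2°
tan(βl) = tan(14.2°) = 0.253
Z_in = Z_0·(Z_L + jZ_0·tanβl)/(Z_0 + jZ_L·tanβl)
     = 50·(109 + j159)/(13.1 + j27.6)

Z_in ≈ 311 − j50.1 Ω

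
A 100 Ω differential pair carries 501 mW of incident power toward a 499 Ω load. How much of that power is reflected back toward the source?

Γ = (499 − 100)/(499 + 100) = 0.666
|Γ|² = 0.444
P_refl = |Γ|²·P_inc = 222 mW, P_del = (1 − |Γ|²)·P_inc = 279 mW

P_reflected ≈ 222 mW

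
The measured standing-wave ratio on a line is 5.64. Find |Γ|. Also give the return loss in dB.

|Γ| = (S − 1)/(S + 1) = (5.64 − 1)/(5.64 + 1) = 4.64/6.64
RL = −20·log₁₀|Γ| = −20·log₁₀(0.699)

|Γ| ≈ 0.699; return loss ≈ 3.11 dB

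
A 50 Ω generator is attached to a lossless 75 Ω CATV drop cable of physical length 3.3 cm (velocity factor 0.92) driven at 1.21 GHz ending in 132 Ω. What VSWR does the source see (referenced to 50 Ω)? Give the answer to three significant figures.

λ = v/f = 0.92·c / 1.21 GHz = 0.228 m
βl = 2π·l/λ = 2π × 0.145 = 52.1°
tan(βl) = 1.28
Z_in = Z_0·(Z_L + jZ_0·tanβl)/(Z_0 + jZ_L·tanβl) = 57.3 − j33.1 Ω
Γ_s = (Z_in − Z_s)/(Z_in + Z_s) = (7.26 − j33.1)/(107 − j33.1), |Γ_s| = 0.302
VSWR = (1 + |Γ_s|)/(1 − |Γ_s|)

VSWR ≈ 1.86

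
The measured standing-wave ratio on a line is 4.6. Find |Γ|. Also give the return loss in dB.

|Γ| ≈ 0.643; return loss ≈ 3.84 dB

|Γ| = (S − 1)/(S + 1) = (4.6 − 1)/(4.6 + 1) = 3.6/5.6
RL = −20·log₁₀|Γ| = −20·log₁₀(0.643)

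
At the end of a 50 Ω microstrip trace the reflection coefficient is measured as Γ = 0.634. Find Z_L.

Z_L = Z_0·(1 + Γ)/(1 − Γ) = 50·(1.63)/(0.366)

Z_L ≈ 223 Ω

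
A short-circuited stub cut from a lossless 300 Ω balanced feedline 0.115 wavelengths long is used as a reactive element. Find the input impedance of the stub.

Z_in ≈ +j264 Ω

βl = 2π × 0.115 = 41.4°
tan(βl) = 0.882
For a short-circuited stub, Z_in = jZ_0·tan(βl)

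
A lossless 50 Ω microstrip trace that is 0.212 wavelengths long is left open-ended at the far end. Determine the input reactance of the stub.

X_in ≈ -12.2 Ω (capacitive)

βl = 2π × 0.212 = 76.3°
tan(βl) = 4.11
For an open-ended stub, Z_in = −jZ_0·cot(βl) = −jZ_0/tan(βl)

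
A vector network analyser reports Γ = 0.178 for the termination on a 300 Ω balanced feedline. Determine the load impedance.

Z_L ≈ 430 Ω

Z_L = Z_0·(1 + Γ)/(1 − Γ) = 300·(1.18)/(0.822)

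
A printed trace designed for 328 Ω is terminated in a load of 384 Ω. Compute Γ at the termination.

Γ = 0.0787

Γ = (Z_L − Z_0)/(Z_L + Z_0) = (384 − 328)/(384 + 328) = 56/712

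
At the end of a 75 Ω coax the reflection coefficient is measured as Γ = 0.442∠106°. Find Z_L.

Z_L ≈ 41.9 + j44.3 Ω

Z_L = Z_0·(1 + Γ)/(1 − Γ) = 75·(0.878 + j0.425)/(1.12 − j0.425)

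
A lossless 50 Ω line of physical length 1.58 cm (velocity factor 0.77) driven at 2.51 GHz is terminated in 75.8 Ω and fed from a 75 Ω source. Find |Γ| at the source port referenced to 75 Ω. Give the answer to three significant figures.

|Γ| ≈ 0.349

λ = v/f = 0.77·c / 2.51 GHz = 0.092 m
βl = 2π·l/λ = 2π × 0.172 = 61.8°
tan(βl) = 1.87
Z_in = Z_0·(Z_L + jZ_0·tanβl)/(Z_0 + jZ_L·tanβl) = 37.7 − j13.5 Ω
Γ_s = (Z_in − Z_s)/(Z_in + Z_s) = (-37.3 − j13.5)/(113 − j13.5), |Γ_s| = 0.349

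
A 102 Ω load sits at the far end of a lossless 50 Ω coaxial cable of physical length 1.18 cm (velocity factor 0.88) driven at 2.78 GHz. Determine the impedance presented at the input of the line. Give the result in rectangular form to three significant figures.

Z_in ≈ 39.7 − j30.8 Ω

λ = v/f = 0.88·c / 2.78 GHz = 0.095 m
βl = 2π·l/λ = 2π × 0.124 = 44.7°
tan(βl) = tan(44.7°) = 0.991
Z_in = Z_0·(Z_L + jZ_0·tanβl)/(Z_0 + jZ_L·tanβl)
     = 50·(102 + j49.5)/(50 + j101)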